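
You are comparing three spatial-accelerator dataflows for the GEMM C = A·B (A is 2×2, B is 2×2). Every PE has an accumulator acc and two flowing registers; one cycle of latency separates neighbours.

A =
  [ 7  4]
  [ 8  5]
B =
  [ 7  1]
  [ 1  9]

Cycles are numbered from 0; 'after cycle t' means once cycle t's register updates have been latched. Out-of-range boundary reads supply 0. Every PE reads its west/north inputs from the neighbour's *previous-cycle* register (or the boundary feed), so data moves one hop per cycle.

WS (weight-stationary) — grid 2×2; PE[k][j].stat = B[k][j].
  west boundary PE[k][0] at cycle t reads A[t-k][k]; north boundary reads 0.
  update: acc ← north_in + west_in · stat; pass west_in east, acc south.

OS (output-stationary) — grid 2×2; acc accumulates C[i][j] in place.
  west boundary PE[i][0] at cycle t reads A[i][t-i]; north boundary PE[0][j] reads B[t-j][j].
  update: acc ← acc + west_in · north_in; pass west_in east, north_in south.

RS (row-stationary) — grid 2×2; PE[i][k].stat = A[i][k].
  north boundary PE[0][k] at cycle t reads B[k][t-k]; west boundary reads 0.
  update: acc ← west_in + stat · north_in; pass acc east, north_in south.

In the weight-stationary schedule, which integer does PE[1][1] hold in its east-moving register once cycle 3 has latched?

WS 2×2: PE[1][1] cycle-by-cycle (with neighbour feeds):
  [0] (0,1) acc=0 (h:0 v:0)
  [0] (1,0) acc=0 (h:0 v:0)
  [0] (1,1) acc=0 (h:0 v:0)
  [1] (0,1) acc=7 (h:7 v:7)
  [1] (1,0) acc=53 (h:4 v:53)
  [1] (1,1) acc=0 (h:0 v:0)
  [2] (0,1) acc=8 (h:8 v:8)
  [2] (1,0) acc=61 (h:5 v:61)
  [2] (1,1) acc=43 (h:4 v:43)
  [3] (0,1) acc=0 (h:0 v:0)
  [3] (1,0) acc=0 (h:0 v:0)
  [3] (1,1) acc=53 (h:5 v:53)

register = 5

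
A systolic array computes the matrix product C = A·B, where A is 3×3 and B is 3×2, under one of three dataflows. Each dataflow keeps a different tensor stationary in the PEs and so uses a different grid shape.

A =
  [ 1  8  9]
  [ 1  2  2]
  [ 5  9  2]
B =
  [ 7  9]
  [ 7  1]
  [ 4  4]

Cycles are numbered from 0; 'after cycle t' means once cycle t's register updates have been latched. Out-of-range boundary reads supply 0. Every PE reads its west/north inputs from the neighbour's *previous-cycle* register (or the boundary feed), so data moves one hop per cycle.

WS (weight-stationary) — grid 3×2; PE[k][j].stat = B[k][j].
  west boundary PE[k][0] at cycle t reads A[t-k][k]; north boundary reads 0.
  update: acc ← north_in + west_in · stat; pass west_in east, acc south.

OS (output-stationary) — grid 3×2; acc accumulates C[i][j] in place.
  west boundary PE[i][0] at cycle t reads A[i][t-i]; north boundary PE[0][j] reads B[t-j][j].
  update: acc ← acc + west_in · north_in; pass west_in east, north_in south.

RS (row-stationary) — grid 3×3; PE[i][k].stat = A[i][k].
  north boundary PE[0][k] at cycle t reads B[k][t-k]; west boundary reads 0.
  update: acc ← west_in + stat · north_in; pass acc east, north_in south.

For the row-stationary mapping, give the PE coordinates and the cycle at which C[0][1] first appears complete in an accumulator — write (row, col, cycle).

(row, col, cycle) = (0, 2, 3)

Under RS, C[0][1] lands at PE[0][2]:
  t=0 PE[0][2]: acc=0 h=0 v=0
  t=1 PE[0][2]: acc=0 h=0 v=0
  t=2 PE[0][2]: acc=99 h=99 v=4
  t=3 PE[0][2]: acc=53 h=53 v=4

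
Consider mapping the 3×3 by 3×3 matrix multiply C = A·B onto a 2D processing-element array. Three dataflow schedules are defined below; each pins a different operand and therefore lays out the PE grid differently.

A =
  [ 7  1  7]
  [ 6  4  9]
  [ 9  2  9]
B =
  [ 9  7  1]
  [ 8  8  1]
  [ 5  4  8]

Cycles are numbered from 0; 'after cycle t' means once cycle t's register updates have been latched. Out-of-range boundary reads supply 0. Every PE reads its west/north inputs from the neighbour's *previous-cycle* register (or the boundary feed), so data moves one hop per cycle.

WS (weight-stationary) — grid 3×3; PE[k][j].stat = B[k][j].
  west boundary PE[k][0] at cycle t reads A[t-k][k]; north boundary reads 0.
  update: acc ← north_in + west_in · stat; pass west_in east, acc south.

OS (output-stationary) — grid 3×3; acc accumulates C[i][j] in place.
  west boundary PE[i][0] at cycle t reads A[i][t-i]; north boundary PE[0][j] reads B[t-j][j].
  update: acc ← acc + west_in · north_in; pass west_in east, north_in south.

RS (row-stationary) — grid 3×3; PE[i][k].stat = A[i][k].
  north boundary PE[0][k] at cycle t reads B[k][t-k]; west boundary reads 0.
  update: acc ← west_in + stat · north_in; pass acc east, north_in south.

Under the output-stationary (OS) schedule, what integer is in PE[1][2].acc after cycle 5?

OS 3×3: PE[1][2] cycle-by-cycle (with neighbour feeds):
  0: (0,2).acc=0  regs=<0,0>
  0: (1,1).acc=0  regs=<0,0>
  0: (1,2).acc=0  regs=<0,0>
  1: (0,2).acc=0  regs=<0,0>
  1: (1,1).acc=0  regs=<0,0>
  1: (1,2).acc=0  regs=<0,0>
  2: (0,2).acc=7  regs=<7,1>
  2: (1,1).acc=42  regs=<6,7>
  2: (1,2).acc=0  regs=<0,0>
  3: (0,2).acc=8  regs=<1,1>
  3: (1,1).acc=74  regs=<4,8>
  3: (1,2).acc=6  regs=<6,1>
  4: (0,2).acc=64  regs=<7,8>
  4: (1,1).acc=110  regs=<9,4>
  4: (1,2).acc=10  regs=<4,1>
  5: (0,2).acc=64  regs=<0,0>
  5: (1,1).acc=110  regs=<0,0>
  5: (1,2).acc=82  regs=<9,8>

PE[1][2].acc = 82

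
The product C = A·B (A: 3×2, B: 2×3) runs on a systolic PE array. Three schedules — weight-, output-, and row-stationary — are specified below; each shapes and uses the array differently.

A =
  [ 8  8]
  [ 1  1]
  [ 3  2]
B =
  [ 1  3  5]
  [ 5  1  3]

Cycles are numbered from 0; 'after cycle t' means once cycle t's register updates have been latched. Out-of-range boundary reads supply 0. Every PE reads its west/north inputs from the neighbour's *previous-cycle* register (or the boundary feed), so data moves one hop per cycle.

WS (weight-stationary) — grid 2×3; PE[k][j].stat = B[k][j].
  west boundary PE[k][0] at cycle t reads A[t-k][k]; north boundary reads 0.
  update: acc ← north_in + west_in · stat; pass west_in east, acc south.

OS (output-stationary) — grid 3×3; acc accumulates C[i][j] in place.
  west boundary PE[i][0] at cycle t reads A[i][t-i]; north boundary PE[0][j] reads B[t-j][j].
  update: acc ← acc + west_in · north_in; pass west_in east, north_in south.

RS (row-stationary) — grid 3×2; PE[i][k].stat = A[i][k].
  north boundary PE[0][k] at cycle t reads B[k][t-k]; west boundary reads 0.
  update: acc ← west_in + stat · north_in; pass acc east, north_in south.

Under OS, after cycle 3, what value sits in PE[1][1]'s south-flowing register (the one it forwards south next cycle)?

register = 1

OS 3×3: PE[1][1] cycle-by-cycle (with neighbour feeds):
  step 0 · PE0,1: acc=0; fwd→0 fwd↓0
  step 0 · PE1,0: acc=0; fwd→0 fwd↓0
  step 0 · PE1,1: acc=0; fwd→0 fwd↓0
  step 1 · PE0,1: acc=24; fwd→8 fwd↓3
  step 1 · PE1,0: acc=1; fwd→1 fwd↓1
  step 1 · PE1,1: acc=0; fwd→0 fwd↓0
  step 2 · PE0,1: acc=32; fwd→8 fwd↓1
  step 2 · PE1,0: acc=6; fwd→1 fwd↓5
  step 2 · PE1,1: acc=3; fwd→1 fwd↓3
  step 3 · PE0,1: acc=32; fwd→0 fwd↓0
  step 3 · PE1,0: acc=6; fwd→0 fwd↓0
  step 3 · PE1,1: acc=4; fwd→1 fwd↓1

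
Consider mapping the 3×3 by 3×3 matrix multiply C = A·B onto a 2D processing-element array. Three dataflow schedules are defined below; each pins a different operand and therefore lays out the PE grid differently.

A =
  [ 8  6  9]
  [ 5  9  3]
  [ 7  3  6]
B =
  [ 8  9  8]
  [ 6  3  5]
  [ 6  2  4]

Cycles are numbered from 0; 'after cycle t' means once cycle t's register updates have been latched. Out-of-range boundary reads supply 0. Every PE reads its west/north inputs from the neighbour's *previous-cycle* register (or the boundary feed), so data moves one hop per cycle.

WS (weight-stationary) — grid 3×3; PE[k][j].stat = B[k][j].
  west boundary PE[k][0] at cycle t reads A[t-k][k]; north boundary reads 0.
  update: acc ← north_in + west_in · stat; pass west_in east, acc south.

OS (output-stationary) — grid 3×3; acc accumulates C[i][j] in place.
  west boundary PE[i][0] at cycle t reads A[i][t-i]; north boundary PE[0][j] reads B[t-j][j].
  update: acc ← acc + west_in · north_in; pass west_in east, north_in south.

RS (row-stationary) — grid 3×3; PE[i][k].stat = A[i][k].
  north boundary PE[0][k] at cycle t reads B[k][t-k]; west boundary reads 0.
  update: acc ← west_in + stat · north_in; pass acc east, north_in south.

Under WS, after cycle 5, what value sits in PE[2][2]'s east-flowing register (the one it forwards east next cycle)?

register = 3

WS 3×3: PE[2][2] cycle-by-cycle (with neighbour feeds):
  0: (1,2).acc=0  regs=<0,0>
  0: (2,1).acc=0  regs=<0,0>
  0: (2,2).acc=0  regs=<0,0>
  1: (1,2).acc=0  regs=<0,0>
  1: (2,1).acc=0  regs=<0,0>
  1: (2,2).acc=0  regs=<0,0>
  2: (1,2).acc=0  regs=<0,0>
  2: (2,1).acc=0  regs=<0,0>
  2: (2,2).acc=0  regs=<0,0>
  3: (1,2).acc=94  regs=<6,94>
  3: (2,1).acc=108  regs=<9,108>
  3: (2,2).acc=0  regs=<0,0>
  4: (1,2).acc=85  regs=<9,85>
  4: (2,1).acc=78  regs=<3,78>
  4: (2,2).acc=130  regs=<9,130>
  5: (1,2).acc=71  regs=<3,71>
  5: (2,1).acc=84  regs=<6,84>
  5: (2,2).acc=97  regs=<3,97>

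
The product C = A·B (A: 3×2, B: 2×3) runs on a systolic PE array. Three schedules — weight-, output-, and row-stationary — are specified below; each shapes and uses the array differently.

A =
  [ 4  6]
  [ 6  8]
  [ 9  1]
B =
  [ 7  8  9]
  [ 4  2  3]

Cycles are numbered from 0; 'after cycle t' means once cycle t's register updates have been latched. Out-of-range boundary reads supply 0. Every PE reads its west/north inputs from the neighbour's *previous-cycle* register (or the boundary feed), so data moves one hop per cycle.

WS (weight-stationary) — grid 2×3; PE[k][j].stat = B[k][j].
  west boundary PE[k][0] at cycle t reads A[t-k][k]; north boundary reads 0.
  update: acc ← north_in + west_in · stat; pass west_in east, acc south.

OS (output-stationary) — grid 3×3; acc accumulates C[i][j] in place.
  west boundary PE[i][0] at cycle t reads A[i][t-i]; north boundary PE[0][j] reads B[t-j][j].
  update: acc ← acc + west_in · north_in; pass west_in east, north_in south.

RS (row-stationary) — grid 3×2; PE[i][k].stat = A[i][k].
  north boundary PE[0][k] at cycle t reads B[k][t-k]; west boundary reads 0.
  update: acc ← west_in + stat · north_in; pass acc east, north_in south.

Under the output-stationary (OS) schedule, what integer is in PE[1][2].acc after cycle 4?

OS (3×3). Following PE[1][2] plus its west/north inputs:
  0: (0,2).acc=0  regs=<0,0>
  0: (1,1).acc=0  regs=<0,0>
  0: (1,2).acc=0  regs=<0,0>
  1: (0,2).acc=0  regs=<0,0>
  1: (1,1).acc=0  regs=<0,0>
  1: (1,2).acc=0  regs=<0,0>
  2: (0,2).acc=36  regs=<4,9>
  2: (1,1).acc=48  regs=<6,8>
  2: (1,2).acc=0  regs=<0,0>
  3: (0,2).acc=54  regs=<6,3>
  3: (1,1).acc=64  regs=<8,2>
  3: (1,2).acc=54  regs=<6,9>
  4: (0,2).acc=54  regs=<0,0>
  4: (1,1).acc=64  regs=<0,0>
  4: (1,2).acc=78  regs=<8,3>

PE[1][2].acc = 78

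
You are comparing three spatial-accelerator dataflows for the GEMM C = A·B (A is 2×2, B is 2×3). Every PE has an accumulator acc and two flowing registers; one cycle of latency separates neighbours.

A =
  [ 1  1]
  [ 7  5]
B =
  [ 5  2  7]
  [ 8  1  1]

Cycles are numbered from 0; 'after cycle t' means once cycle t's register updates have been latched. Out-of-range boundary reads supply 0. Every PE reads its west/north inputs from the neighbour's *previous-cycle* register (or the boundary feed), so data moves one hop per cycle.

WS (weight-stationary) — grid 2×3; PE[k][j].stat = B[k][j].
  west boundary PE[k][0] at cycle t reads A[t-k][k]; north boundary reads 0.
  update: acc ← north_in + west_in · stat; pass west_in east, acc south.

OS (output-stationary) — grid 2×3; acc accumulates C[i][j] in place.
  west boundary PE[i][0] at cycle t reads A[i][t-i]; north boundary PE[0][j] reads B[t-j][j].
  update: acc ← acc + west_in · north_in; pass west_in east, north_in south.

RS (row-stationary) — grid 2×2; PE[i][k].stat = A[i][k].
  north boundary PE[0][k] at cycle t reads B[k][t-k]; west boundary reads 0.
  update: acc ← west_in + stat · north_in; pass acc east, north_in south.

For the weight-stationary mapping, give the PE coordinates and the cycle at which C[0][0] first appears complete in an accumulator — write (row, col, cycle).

WS: C[0][0] accumulates in PE[1][0]:
  step 0 · PE1,0: acc=0; fwd→0 fwd↓0
  step 1 · PE1,0: acc=13; fwd→1 fwd↓13

(row, col, cycle) = (1, 0, 1)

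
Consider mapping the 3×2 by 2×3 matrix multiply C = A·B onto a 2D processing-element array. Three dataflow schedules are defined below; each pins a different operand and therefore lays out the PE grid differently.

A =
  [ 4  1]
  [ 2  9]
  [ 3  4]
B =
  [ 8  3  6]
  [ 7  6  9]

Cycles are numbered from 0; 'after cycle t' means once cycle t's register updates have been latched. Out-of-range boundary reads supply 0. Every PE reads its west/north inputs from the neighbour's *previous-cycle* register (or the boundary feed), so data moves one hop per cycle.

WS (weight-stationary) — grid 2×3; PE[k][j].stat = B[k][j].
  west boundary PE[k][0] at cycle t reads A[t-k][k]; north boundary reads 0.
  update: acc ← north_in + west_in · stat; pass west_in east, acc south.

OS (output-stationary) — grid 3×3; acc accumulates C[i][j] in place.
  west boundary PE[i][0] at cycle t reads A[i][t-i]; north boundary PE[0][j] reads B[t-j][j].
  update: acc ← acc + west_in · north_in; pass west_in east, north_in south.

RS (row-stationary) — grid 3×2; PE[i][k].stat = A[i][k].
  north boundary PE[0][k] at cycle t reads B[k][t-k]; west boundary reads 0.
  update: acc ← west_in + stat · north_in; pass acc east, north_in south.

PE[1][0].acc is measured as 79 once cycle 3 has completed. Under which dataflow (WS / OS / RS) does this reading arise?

dataflow = OS

Under WS (2×3), PE[1][0]:
  cycle 0: PE[1][0] → acc 0, east 0, south 0
  cycle 1: PE[1][0] → acc 39, east 1, south 39
  cycle 2: PE[1][0] → acc 79, east 9, south 79
  cycle 3: PE[1][0] → acc 52, east 4, south 52
Under OS (3×3), PE[1][0]:
  cycle 0: PE[1][0] → acc 0, east 0, south 0
  cycle 1: PE[1][0] → acc 16, east 2, south 8
  cycle 2: PE[1][0] → acc 79, east 9, south 7
  cycle 3: PE[1][0] → acc 79, east 0, south 0
Under RS (3×2), PE[1][0]:
  cycle 0: PE[1][0] → acc 0, east 0, south 0
  cycle 1: PE[1][0] → acc 16, east 16, south 8
  cycle 2: PE[1][0] → acc 6, east 6, south 3
  cycle 3: PE[1][0] → acc 12, east 12, south 6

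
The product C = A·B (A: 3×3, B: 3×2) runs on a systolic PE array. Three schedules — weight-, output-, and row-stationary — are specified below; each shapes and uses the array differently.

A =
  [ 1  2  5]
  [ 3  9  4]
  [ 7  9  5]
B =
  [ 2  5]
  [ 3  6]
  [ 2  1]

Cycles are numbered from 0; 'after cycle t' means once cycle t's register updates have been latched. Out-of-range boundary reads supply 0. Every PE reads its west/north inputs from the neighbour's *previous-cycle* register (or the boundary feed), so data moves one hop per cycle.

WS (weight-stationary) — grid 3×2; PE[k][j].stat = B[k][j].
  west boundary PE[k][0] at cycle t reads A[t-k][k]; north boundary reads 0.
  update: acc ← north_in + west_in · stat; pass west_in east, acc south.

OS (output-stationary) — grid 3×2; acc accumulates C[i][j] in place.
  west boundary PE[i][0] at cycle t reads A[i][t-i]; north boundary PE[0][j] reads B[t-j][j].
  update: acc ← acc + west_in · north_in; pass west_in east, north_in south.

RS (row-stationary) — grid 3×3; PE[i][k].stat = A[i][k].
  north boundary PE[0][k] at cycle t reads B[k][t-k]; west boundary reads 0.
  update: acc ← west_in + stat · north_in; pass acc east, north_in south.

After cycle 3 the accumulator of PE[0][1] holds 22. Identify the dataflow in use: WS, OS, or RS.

Under WS (3×2), PE[0][1]:
  t=0 PE[0][1]: acc=0 h=0 v=0
  t=1 PE[0][1]: acc=5 h=1 v=5
  t=2 PE[0][1]: acc=15 h=3 v=15
  t=3 PE[0][1]: acc=35 h=7 v=35
Under OS (3×2), PE[0][1]:
  t=0 PE[0][1]: acc=0 h=0 v=0
  t=1 PE[0][1]: acc=5 h=1 v=5
  t=2 PE[0][1]: acc=17 h=2 v=6
  t=3 PE[0][1]: acc=22 h=5 v=1
Under RS (3×3), PE[0][1]:
  t=0 PE[0][1]: acc=0 h=0 v=0
  t=1 PE[0][1]: acc=8 h=8 v=3
  t=2 PE[0][1]: acc=17 h=17 v=6
  t=3 PE[0][1]: acc=0 h=0 v=0

dataflow = OS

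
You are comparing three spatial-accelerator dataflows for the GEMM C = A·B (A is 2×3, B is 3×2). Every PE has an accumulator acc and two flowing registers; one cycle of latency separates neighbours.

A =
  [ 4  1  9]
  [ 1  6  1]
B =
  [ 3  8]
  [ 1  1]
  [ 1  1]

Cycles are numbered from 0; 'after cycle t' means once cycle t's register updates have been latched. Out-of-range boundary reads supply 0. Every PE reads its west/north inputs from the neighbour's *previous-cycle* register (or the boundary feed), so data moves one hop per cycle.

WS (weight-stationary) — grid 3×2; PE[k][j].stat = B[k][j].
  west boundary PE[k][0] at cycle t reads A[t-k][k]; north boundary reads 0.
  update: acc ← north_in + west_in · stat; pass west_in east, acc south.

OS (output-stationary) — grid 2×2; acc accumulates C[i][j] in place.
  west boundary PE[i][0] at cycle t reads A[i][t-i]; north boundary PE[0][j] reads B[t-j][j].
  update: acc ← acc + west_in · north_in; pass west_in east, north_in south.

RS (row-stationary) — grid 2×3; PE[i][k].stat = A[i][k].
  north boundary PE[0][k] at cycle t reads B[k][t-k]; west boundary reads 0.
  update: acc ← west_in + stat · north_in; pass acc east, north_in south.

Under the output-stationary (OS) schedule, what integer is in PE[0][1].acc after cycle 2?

PE[0][1].acc = 33

OS on a 2×2 grid — tracing PE[0][1] and its feeders:
  c0 r0c0: 12 / 4 / 3
  c0 r0c1: 0 / 0 / 0
  c1 r0c0: 13 / 1 / 1
  c1 r0c1: 32 / 4 / 8
  c2 r0c0: 22 / 9 / 1
  c2 r0c1: 33 / 1 / 1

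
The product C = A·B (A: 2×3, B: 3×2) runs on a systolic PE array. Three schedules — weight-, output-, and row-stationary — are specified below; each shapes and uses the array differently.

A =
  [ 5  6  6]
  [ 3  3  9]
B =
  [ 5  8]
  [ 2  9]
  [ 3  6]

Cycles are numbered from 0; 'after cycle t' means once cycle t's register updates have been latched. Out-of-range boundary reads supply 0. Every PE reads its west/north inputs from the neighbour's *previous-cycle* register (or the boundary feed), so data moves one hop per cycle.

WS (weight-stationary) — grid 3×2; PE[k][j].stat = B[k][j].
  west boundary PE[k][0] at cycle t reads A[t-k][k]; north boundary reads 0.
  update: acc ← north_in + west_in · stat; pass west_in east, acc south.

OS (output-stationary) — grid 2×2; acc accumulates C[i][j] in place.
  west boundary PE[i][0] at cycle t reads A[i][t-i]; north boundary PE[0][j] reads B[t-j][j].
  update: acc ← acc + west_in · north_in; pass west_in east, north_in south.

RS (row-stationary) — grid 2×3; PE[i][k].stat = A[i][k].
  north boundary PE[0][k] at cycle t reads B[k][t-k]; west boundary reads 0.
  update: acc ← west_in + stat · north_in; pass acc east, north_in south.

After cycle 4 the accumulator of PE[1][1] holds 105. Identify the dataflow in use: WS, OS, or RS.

WS (3×2 grid), PE[1][1]:
  after 0 — PE[1][1] acc=0, pass-E 0, pass-S 0
  after 1 — PE[1][1] acc=0, pass-E 0, pass-S 0
  after 2 — PE[1][1] acc=94, pass-E 6, pass-S 94
  after 3 — PE[1][1] acc=51, pass-E 3, pass-S 51
  after 4 — PE[1][1] acc=0, pass-E 0, pass-S 0
OS (2×2 grid), PE[1][1]:
  after 0 — PE[1][1] acc=0, pass-E 0, pass-S 0
  after 1 — PE[1][1] acc=0, pass-E 0, pass-S 0
  after 2 — PE[1][1] acc=24, pass-E 3, pass-S 8
  after 3 — PE[1][1] acc=51, pass-E 3, pass-S 9
  after 4 — PE[1][1] acc=105, pass-E 9, pass-S 6
RS (2×3 grid), PE[1][1]:
  after 0 — PE[1][1] acc=0, pass-E 0, pass-S 0
  after 1 — PE[1][1] acc=0, pass-E 0, pass-S 0
  after 2 — PE[1][1] acc=21, pass-E 21, pass-S 2
  after 3 — PE[1][1] acc=51, pass-E 51, pass-S 9
  after 4 — PE[1][1] acc=0, pass-E 0, pass-S 0

dataflow = OS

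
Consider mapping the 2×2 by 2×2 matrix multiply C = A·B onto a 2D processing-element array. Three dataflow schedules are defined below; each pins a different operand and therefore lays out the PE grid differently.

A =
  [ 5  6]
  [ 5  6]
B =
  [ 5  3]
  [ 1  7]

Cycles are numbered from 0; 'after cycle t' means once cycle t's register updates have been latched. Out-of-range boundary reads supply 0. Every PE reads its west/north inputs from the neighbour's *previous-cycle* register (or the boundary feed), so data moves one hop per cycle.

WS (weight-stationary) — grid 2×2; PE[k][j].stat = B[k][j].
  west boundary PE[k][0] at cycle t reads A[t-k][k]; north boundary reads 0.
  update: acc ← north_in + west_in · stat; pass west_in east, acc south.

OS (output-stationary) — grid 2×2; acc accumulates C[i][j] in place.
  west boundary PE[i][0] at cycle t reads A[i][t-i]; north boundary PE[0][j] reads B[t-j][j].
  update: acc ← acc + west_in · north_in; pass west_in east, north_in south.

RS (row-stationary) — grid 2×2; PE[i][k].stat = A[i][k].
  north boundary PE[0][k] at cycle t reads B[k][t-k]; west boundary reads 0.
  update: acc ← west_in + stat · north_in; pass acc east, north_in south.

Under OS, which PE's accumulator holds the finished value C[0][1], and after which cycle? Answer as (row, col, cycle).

Under OS, C[0][1] lands at PE[0][1]:
  after 0 — PE[0][1] acc=0, pass-E 0, pass-S 0
  after 1 — PE[0][1] acc=15, pass-E 5, pass-S 3
  after 2 — PE[0][1] acc=57, pass-E 6, pass-S 7

(row, col, cycle) = (0, 1, 2)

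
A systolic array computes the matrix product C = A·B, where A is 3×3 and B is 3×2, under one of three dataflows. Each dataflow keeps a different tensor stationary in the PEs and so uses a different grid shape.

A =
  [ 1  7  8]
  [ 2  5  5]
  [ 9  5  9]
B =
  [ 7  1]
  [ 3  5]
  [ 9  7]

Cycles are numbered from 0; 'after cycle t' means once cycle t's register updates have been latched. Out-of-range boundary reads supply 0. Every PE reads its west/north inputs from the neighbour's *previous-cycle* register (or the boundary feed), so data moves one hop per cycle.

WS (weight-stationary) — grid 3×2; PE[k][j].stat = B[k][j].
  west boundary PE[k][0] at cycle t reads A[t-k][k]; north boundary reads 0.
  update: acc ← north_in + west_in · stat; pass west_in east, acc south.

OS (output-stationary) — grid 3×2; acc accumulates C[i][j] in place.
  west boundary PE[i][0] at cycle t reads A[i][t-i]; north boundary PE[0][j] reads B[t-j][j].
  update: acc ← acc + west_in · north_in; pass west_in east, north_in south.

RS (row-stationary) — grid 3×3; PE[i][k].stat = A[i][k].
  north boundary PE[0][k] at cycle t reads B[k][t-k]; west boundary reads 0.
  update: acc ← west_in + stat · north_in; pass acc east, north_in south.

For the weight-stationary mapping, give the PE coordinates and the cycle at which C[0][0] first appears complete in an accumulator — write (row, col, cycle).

(row, col, cycle) = (2, 0, 2)

Under WS, C[0][0] lands at PE[2][0]:
  @0  [2,0]  acc 0  |  →0  ↓0
  @1  [2,0]  acc 0  |  →0  ↓0
  @2  [2,0]  acc 100  |  →8  ↓100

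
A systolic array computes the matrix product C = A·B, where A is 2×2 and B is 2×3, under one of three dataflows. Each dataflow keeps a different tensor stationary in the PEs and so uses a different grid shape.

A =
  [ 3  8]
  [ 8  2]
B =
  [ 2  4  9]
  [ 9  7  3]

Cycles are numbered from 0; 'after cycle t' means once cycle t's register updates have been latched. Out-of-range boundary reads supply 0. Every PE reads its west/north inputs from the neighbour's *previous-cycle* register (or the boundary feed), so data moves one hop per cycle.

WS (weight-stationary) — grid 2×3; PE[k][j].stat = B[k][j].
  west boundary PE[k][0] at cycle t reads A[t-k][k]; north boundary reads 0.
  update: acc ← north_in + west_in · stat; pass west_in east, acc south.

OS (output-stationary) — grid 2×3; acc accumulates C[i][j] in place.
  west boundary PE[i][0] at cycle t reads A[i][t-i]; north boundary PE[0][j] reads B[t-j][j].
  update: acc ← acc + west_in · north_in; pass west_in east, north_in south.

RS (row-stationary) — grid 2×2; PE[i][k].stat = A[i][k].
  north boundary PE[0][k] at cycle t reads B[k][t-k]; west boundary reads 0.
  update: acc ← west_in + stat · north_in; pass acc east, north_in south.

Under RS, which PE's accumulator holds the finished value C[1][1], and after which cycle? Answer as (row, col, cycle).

RS — PE[1][1] is where C[1][1] collects:
  @0  [1,1]  acc 0  |  →0  ↓0
  @1  [1,1]  acc 0  |  →0  ↓0
  @2  [1,1]  acc 34  |  →34  ↓9
  @3  [1,1]  acc 46  |  →46  ↓7

(row, col, cycle) = (1, 1, 3)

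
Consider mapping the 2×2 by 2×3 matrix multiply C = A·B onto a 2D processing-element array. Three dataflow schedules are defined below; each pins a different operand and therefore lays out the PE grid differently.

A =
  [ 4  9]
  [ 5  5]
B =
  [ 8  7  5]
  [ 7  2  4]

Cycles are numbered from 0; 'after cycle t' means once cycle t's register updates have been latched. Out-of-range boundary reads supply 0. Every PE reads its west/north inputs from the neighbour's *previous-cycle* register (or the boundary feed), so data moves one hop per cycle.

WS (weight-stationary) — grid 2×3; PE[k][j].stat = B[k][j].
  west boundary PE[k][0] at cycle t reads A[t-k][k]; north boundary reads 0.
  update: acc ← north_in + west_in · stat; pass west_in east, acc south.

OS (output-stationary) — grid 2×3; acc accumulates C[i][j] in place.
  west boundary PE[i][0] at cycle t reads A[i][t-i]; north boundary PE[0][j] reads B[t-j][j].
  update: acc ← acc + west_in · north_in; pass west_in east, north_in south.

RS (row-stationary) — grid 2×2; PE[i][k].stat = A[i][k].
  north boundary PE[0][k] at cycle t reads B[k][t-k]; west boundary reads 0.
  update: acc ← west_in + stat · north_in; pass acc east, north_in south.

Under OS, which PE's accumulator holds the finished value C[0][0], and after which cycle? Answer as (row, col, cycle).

OS — PE[0][0] is where C[0][0] collects:
  [0] (0,0) acc=32 (h:4 v:8)
  [1] (0,0) acc=95 (h:9 v:7)

(row, col, cycle) = (0, 0, 1)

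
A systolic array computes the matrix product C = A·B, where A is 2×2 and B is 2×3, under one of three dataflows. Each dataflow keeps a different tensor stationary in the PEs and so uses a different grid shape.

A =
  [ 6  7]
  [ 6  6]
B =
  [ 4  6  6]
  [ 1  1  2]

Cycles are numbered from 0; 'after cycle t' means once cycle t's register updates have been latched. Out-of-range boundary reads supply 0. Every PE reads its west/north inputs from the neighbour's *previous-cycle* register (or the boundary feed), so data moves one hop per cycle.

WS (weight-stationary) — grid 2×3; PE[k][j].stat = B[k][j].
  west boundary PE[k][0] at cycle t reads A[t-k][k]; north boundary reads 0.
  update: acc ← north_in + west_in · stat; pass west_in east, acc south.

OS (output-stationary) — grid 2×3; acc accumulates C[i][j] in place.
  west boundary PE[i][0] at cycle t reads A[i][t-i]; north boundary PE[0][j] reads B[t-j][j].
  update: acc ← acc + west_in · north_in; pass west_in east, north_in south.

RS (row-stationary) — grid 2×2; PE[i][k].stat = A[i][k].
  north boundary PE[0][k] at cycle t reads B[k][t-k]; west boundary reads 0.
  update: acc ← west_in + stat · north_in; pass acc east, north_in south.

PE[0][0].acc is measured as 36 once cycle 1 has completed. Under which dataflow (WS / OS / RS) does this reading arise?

dataflow = RS

Under WS (2×3), PE[0][0]:
  [0] (0,0) acc=24 (h:6 v:24)
  [1] (0,0) acc=24 (h:6 v:24)
Under OS (2×3), PE[0][0]:
  [0] (0,0) acc=24 (h:6 v:4)
  [1] (0,0) acc=31 (h:7 v:1)
Under RS (2×2), PE[0][0]:
  [0] (0,0) acc=24 (h:24 v:4)
  [1] (0,0) acc=36 (h:36 v:6)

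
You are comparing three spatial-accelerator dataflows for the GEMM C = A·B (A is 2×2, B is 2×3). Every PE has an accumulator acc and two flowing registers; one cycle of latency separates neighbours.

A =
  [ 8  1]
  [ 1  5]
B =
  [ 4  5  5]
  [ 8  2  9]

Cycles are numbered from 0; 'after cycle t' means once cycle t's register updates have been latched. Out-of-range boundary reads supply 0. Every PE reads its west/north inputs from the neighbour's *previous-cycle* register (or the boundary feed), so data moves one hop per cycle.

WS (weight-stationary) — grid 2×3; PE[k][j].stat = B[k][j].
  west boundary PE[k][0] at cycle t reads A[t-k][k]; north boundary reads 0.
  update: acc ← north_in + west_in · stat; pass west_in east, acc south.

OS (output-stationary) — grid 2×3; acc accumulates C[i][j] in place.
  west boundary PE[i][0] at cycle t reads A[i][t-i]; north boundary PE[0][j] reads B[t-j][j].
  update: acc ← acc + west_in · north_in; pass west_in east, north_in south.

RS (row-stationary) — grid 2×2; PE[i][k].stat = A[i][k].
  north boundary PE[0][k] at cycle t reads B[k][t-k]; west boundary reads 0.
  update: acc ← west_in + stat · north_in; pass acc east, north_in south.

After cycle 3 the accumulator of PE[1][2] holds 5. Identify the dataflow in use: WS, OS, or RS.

WS [2×3] PE[1][2] across cycles:
  @0  [1,2]  acc 0  |  →0  ↓0
  @1  [1,2]  acc 0  |  →0  ↓0
  @2  [1,2]  acc 0  |  →0  ↓0
  @3  [1,2]  acc 49  |  →1  ↓49
OS [2×3] PE[1][2] across cycles:
  @0  [1,2]  acc 0  |  →0  ↓0
  @1  [1,2]  acc 0  |  →0  ↓0
  @2  [1,2]  acc 0  |  →0  ↓0
  @3  [1,2]  acc 5  |  →1  ↓5
RS (2×2): PE[1][2] does not exist.

dataflow = OS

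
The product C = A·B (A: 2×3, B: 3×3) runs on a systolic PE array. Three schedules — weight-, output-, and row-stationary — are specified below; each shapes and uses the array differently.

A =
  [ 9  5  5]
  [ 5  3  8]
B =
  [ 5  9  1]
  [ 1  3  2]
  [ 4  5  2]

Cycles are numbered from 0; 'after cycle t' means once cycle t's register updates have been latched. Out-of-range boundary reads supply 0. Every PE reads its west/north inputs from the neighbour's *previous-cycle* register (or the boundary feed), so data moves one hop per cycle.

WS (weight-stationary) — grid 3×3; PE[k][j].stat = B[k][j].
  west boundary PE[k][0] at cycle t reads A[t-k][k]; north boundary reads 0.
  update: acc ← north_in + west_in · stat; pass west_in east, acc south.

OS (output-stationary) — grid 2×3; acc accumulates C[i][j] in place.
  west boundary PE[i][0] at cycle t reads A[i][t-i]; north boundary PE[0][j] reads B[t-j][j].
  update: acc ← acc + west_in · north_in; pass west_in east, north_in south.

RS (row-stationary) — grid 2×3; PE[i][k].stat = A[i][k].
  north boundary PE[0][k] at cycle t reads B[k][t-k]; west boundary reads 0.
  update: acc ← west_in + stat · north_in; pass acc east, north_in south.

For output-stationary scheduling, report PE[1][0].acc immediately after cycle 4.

Tracing OS — 2×3 array, target PE[1][0]:
  @0  [0,0]  acc 45  |  →9  ↓5
  @0  [1,0]  acc 0  |  →0  ↓0
  @1  [0,0]  acc 50  |  →5  ↓1
  @1  [1,0]  acc 25  |  →5  ↓5
  @2  [0,0]  acc 70  |  →5  ↓4
  @2  [1,0]  acc 28  |  →3  ↓1
  @3  [0,0]  acc 70  |  →0  ↓0
  @3  [1,0]  acc 60  |  →8  ↓4
  @4  [0,0]  acc 70  |  →0  ↓0
  @4  [1,0]  acc 60  |  →0  ↓0

PE[1][0].acc = 60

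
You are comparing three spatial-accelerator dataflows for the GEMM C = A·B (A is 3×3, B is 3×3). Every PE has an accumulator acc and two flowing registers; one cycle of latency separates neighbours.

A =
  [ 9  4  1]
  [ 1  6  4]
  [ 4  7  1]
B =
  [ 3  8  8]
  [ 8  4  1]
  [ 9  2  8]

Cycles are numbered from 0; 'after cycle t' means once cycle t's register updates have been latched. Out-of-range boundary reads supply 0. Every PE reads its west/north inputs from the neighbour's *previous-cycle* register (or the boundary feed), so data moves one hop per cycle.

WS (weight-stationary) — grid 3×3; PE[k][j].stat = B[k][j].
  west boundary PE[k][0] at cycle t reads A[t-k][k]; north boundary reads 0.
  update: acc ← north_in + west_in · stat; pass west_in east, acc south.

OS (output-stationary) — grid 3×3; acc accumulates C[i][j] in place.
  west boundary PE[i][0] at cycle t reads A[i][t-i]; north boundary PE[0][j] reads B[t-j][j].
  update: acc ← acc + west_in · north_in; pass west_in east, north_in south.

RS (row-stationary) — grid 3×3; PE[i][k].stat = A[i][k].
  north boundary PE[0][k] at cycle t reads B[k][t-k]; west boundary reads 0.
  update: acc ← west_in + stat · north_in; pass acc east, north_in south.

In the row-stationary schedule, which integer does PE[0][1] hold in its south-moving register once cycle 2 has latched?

RS 3×3: PE[0][1] cycle-by-cycle (with neighbour feeds):
  @0  [0,0]  acc 27  |  →27  ↓3
  @0  [0,1]  acc 0  |  →0  ↓0
  @1  [0,0]  acc 72  |  →72  ↓8
  @1  [0,1]  acc 59  |  →59  ↓8
  @2  [0,0]  acc 72  |  →72  ↓8
  @2  [0,1]  acc 88  |  →88  ↓4

register = 4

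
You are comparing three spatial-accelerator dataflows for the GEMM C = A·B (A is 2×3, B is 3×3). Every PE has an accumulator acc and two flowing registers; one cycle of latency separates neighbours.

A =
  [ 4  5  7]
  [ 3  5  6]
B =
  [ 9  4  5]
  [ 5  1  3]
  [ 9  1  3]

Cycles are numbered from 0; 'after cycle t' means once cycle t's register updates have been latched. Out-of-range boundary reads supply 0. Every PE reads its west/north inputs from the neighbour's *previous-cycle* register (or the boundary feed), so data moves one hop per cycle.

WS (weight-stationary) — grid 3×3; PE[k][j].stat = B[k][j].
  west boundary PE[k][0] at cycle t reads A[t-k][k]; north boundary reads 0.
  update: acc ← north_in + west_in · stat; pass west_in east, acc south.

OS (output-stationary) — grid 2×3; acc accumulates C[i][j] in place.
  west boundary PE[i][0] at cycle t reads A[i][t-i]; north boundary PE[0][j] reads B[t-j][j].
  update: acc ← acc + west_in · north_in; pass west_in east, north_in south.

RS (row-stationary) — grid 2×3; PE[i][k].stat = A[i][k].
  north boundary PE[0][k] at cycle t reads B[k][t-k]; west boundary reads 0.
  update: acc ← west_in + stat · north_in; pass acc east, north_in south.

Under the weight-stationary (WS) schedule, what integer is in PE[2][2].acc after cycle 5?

PE[2][2].acc = 48

WS on a 3×3 grid — tracing PE[2][2] and its feeders:
  c0 r1c2: 0 / 0 / 0
  c0 r2c1: 0 / 0 / 0
  c0 r2c2: 0 / 0 / 0
  c1 r1c2: 0 / 0 / 0
  c1 r2c1: 0 / 0 / 0
  c1 r2c2: 0 / 0 / 0
  c2 r1c2: 0 / 0 / 0
  c2 r2c1: 0 / 0 / 0
  c2 r2c2: 0 / 0 / 0
  c3 r1c2: 35 / 5 / 35
  c3 r2c1: 28 / 7 / 28
  c3 r2c2: 0 / 0 / 0
  c4 r1c2: 30 / 5 / 30
  c4 r2c1: 23 / 6 / 23
  c4 r2c2: 56 / 7 / 56
  c5 r1c2: 0 / 0 / 0
  c5 r2c1: 0 / 0 / 0
  c5 r2c2: 48 / 6 / 48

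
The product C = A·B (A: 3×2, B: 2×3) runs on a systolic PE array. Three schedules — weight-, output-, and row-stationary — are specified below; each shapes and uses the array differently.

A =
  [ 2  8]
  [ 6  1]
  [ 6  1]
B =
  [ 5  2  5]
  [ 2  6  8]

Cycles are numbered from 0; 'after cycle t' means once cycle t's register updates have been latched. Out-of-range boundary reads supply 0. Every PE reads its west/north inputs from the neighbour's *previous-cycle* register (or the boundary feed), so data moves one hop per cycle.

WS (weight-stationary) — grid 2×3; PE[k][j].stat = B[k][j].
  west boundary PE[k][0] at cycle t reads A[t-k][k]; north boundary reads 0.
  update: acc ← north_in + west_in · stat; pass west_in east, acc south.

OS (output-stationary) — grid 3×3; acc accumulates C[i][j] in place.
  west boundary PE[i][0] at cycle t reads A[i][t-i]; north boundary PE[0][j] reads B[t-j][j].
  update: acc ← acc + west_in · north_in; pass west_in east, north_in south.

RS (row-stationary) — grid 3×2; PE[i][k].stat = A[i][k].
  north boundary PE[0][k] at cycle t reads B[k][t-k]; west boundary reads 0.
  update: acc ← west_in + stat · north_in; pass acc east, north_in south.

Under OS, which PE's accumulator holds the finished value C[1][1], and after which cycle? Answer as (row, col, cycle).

OS — PE[1][1] is where C[1][1] collects:
  @0  [1,1]  acc 0  |  →0  ↓0
  @1  [1,1]  acc 0  |  →0  ↓0
  @2  [1,1]  acc 12  |  →6  ↓2
  @3  [1,1]  acc 18  |  →1  ↓6

(row, col, cycle) = (1, 1, 3)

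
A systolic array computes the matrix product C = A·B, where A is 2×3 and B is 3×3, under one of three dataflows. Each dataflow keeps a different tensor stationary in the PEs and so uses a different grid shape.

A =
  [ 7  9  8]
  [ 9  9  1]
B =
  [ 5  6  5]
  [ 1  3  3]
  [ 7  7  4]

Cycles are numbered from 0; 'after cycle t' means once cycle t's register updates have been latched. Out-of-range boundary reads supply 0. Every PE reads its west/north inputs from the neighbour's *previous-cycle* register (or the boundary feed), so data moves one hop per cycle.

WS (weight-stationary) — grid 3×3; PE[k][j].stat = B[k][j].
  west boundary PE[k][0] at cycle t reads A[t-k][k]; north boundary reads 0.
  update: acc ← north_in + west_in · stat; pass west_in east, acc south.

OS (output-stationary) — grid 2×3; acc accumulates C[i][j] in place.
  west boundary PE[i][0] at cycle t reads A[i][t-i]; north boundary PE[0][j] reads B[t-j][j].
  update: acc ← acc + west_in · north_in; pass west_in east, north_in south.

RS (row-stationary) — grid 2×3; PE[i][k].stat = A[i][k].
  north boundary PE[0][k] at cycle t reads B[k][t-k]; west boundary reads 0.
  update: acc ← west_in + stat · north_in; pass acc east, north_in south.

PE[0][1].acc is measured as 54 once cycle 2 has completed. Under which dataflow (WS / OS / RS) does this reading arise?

— WS: 3×3; PE[0][1] trace:
  0: (0,1).acc=0  regs=<0,0>
  1: (0,1).acc=42  regs=<7,42>
  2: (0,1).acc=54  regs=<9,54>
— OS: 2×3; PE[0][1] trace:
  0: (0,1).acc=0  regs=<0,0>
  1: (0,1).acc=42  regs=<7,6>
  2: (0,1).acc=69  regs=<9,3>
— RS: 2×3; PE[0][1] trace:
  0: (0,1).acc=0  regs=<0,0>
  1: (0,1).acc=44  regs=<44,1>
  2: (0,1).acc=69  regs=<69,3>

dataflow = WS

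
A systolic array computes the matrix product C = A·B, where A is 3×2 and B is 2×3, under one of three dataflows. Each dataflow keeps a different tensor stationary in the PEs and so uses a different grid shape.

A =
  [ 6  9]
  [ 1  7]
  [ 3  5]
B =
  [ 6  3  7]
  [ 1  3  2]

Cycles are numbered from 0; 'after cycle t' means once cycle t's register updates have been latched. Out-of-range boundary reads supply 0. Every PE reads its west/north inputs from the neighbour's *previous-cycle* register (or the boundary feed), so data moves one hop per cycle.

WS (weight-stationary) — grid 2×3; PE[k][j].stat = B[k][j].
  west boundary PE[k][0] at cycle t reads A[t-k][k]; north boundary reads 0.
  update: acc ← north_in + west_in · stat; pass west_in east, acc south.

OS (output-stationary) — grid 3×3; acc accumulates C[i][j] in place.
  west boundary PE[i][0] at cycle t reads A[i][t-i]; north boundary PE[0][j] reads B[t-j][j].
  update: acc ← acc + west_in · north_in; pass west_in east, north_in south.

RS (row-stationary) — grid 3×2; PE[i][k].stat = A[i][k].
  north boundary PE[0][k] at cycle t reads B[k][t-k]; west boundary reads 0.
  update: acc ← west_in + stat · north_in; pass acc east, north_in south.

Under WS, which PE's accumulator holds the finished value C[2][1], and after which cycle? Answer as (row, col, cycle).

WS — PE[1][1] is where C[2][1] collects:
  step 0 · PE1,1: acc=0; fwd→0 fwd↓0
  step 1 · PE1,1: acc=0; fwd→0 fwd↓0
  step 2 · PE1,1: acc=45; fwd→9 fwd↓45
  step 3 · PE1,1: acc=24; fwd→7 fwd↓24
  step 4 · PE1,1: acc=24; fwd→5 fwd↓24

(row, col, cycle) = (1, 1, 4)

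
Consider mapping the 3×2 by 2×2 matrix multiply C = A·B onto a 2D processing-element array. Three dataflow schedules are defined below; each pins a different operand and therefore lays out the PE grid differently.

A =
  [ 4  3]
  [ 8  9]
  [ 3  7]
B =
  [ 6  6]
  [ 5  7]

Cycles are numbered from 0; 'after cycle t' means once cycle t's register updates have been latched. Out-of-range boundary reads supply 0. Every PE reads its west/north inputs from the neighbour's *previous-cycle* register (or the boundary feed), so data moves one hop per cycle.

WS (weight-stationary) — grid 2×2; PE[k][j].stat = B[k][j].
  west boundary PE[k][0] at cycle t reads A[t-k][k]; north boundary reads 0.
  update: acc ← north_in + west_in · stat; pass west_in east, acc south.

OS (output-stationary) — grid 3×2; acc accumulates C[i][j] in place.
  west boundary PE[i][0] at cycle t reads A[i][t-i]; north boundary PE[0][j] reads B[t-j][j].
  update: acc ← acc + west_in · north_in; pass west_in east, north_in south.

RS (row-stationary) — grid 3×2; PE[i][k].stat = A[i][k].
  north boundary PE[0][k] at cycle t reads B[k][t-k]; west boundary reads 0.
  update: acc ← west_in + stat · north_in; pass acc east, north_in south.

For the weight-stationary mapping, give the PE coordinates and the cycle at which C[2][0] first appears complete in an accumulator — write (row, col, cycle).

(row, col, cycle) = (1, 0, 3)

WS: C[2][0] accumulates in PE[1][0]:
  [0] (1,0) acc=0 (h:0 v:0)
  [1] (1,0) acc=39 (h:3 v:39)
  [2] (1,0) acc=93 (h:9 v:93)
  [3] (1,0) acc=53 (h:7 v:53)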